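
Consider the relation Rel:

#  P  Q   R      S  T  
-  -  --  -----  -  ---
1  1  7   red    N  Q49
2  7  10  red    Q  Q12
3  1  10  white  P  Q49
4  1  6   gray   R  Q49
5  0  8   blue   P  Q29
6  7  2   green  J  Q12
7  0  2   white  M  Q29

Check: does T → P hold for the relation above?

T=Q49: rows 1, 3, 4 → P = 1, 1, 1 ✓
T=Q12: rows 2, 6 → P = 7, 7 ✓
T=Q29: rows 5, 7 → P = 0, 0 ✓
Every T value is associated with a single P value, so T → P holds.

Yes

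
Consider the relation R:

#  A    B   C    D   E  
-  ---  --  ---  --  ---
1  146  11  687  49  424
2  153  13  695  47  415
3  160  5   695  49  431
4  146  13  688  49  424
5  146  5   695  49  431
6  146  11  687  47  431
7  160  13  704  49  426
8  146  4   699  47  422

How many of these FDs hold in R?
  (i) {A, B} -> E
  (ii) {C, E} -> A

0

(i) {A, B} -> E: (A=146, B=11): rows 1, 6 → E takes values {424, 431} — violation — fails.
(ii) {C, E} -> A: (C=695, E=431): rows 3, 5 → A takes values {160, 146} — violation — fails.
None of the 2 dependencies hold.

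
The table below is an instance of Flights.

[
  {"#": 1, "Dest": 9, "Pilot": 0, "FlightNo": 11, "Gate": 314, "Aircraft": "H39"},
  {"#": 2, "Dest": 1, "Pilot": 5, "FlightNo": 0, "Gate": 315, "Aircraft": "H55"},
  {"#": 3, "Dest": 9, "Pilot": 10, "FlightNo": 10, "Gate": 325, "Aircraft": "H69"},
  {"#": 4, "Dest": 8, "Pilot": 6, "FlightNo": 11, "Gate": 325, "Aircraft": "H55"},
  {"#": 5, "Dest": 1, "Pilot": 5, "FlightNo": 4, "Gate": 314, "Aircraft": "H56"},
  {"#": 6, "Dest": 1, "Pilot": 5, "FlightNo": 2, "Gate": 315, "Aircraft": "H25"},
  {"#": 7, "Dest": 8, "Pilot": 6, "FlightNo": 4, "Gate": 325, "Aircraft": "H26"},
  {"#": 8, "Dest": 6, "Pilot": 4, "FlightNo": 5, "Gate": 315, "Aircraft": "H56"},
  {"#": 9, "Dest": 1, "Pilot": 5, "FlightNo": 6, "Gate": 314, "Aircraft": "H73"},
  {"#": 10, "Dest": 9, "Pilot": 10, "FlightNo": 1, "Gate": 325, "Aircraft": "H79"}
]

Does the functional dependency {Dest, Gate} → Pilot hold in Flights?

Yes

(Dest=9, Gate=314): row 1 → Pilot = 0 ✓
(Dest=1, Gate=315): rows 2, 6 → Pilot = 5, 5 ✓
(Dest=9, Gate=325): rows 3, 10 → Pilot = 10, 10 ✓
(Dest=8, Gate=325): rows 4, 7 → Pilot = 6, 6 ✓
(Dest=1, Gate=314): rows 5, 9 → Pilot = 5, 5 ✓
(Dest=6, Gate=315): row 8 → Pilot = 4 ✓
Every {Dest, Gate} value is associated with a single Pilot value, so {Dest, Gate} → Pilot holds.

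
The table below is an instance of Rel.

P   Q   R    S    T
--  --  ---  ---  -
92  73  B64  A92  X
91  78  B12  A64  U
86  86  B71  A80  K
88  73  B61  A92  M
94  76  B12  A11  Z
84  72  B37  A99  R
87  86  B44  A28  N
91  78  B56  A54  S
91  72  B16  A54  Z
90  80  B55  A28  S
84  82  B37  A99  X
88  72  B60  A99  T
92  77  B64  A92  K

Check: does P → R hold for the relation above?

No

P=92: 2 rows → R = B64, B64 ✓
P=91: 3 rows → R takes values {B12, B56, B16} — violation
P=86: 1 row → R = B71 ✓
P=88: 2 rows → R takes values {B61, B60} — violation
P=94: 1 row → R = B12 ✓
P=84: 2 rows → R = B37, B37 ✓
P=87: 1 row → R = B44 ✓
P=90: 1 row → R = B55 ✓
Two rows agree on P but differ on R, so P → R does not hold.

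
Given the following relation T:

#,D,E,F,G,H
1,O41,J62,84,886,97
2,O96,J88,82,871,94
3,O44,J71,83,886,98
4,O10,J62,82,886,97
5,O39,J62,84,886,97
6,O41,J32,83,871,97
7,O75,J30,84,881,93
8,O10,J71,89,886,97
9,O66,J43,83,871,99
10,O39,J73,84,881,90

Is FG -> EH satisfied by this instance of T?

(F=84, G=886): rows 1, 5 → {E,H} = (J62, 97), (J62, 97) ✓
(F=82, G=871): row 2 → {E,H} = (J88, 94) ✓
(F=83, G=886): row 3 → {E,H} = (J71, 98) ✓
(F=82, G=886): row 4 → {E,H} = (J62, 97) ✓
(F=83, G=871): rows 6, 9 → {E,H} takes values {(J32, 97), (J43, 99)} — violation
(F=84, G=881): rows 7, 10 → {E,H} takes values {(J30, 93), (J73, 90)} — violation
(F=89, G=886): row 8 → {E,H} = (J71, 97) ✓
Two rows agree on FG but differ on EH, so FG -> EH does not hold.

No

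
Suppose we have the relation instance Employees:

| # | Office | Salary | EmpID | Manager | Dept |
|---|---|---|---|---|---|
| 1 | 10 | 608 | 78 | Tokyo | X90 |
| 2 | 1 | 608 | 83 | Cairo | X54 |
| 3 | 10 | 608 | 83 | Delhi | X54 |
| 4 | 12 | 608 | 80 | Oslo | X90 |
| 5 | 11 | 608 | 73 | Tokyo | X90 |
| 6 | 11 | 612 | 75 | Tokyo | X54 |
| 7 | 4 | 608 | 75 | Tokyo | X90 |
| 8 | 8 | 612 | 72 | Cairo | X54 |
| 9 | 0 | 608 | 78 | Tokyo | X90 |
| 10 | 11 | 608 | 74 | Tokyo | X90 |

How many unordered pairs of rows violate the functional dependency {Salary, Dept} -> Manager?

(Salary=608, Dept=X90): violating pairs (1,4), (4,5), (4,7), (4,9), (4,10) — 5 pairs.
(Salary=608, Dept=X54): violating pairs (2,3) — 1 pair.
(Salary=612, Dept=X54): violating pairs (6,8) — 1 pair.

7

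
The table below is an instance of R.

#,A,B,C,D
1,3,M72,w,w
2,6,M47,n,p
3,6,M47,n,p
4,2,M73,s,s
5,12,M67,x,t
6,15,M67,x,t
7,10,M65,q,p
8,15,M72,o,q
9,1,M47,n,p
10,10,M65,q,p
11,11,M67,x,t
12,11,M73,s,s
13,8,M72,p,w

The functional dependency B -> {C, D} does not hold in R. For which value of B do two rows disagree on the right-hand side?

B=M72: rows 1, 8, 13 → {C,D} takes values {(w, w), (o, q), (p, w)} — violation
B=M47: rows 2, 3, 9 → {C,D} = (n, p), (n, p), (n, p) ✓
B=M73: rows 4, 12 → {C,D} = (s, s), (s, s) ✓
B=M67: rows 5, 6, 11 → {C,D} = (x, t), (x, t), (x, t) ✓
B=M65: rows 7, 10 → {C,D} = (q, p), (q, p) ✓
The only B value with inconsistent RHS is B=M72.

M72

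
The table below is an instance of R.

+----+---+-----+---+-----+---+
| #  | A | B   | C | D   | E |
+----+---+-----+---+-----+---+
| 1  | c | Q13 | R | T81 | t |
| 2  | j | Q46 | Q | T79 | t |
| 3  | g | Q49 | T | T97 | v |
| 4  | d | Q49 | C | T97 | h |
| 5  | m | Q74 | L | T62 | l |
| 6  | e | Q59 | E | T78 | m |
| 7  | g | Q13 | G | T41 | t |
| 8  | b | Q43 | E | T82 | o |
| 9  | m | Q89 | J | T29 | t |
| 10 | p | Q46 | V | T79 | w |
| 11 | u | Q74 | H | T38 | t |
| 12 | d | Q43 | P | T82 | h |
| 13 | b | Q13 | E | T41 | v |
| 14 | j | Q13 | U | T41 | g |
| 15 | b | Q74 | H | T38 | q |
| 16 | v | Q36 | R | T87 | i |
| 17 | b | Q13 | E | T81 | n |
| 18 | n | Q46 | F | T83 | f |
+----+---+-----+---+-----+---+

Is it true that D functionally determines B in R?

D=T81: rows 1, 17 → B = Q13, Q13 ✓
D=T79: rows 2, 10 → B = Q46, Q46 ✓
D=T97: rows 3, 4 → B = Q49, Q49 ✓
D=T62: row 5 → B = Q74 ✓
D=T78: row 6 → B = Q59 ✓
D=T41: rows 7, 13, 14 → B = Q13, Q13, Q13 ✓
D=T82: rows 8, 12 → B = Q43, Q43 ✓
D=T29: row 9 → B = Q89 ✓
D=T38: rows 11, 15 → B = Q74, Q74 ✓
D=T87: row 16 → B = Q36 ✓
D=T83: row 18 → B = Q46 ✓
Every D value is associated with a single B value, so D → B holds.

Yes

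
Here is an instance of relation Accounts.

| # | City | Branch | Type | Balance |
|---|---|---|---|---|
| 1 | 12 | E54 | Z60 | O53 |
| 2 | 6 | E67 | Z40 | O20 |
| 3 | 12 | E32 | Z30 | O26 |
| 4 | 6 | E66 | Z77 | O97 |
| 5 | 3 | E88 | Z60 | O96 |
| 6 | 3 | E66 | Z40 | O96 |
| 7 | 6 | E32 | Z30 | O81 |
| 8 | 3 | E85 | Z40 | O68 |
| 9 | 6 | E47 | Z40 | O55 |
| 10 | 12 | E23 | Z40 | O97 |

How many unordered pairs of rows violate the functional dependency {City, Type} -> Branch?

2

(City=6, Type=Z40): violating pairs (2,9) — 1 pair.
(City=3, Type=Z40): violating pairs (6,8) — 1 pair.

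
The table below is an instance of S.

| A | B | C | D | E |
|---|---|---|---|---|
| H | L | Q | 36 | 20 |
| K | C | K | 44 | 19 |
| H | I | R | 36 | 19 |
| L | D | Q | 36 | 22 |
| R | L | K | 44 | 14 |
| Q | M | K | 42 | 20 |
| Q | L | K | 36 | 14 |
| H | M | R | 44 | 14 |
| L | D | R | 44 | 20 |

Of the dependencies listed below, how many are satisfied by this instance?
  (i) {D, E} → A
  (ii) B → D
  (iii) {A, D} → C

(i) {D, E} → A: (D=44, E=14): 2 rows → A takes values {R, H} — violation — fails.
(ii) B → D: B=L: 3 rows → D takes values {36, 44} — violation; B=D: 2 rows → D takes values {36, 44} — violation; B=M: 2 rows → D takes values {42, 44} — violation — fails.
(iii) {A, D} → C: (A=H, D=36): 2 rows → C takes values {Q, R} — violation — fails.
None of the 3 dependencies hold.

0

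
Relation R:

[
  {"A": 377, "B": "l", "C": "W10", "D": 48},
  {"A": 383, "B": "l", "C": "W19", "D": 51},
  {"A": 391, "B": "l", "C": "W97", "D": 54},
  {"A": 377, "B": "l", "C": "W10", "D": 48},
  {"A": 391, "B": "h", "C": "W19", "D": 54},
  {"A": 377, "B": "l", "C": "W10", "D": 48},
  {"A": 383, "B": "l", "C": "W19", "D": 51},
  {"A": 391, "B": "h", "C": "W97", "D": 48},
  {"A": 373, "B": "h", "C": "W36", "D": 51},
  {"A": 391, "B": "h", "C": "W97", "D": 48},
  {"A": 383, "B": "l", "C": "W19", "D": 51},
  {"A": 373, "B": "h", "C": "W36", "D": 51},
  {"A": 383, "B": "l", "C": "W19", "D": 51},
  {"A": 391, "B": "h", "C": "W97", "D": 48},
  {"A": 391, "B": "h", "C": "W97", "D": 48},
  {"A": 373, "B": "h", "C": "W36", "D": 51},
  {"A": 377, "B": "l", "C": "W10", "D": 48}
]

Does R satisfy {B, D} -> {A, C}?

Yes

(B=l, D=48): 4 rows → {A,C} = (377, W10), (377, W10), (377, W10), (377, W10) ✓
(B=l, D=51): 4 rows → {A,C} = (383, W19), (383, W19), (383, W19), (383, W19) ✓
(B=l, D=54): 1 row → {A,C} = (391, W97) ✓
(B=h, D=54): 1 row → {A,C} = (391, W19) ✓
(B=h, D=48): 4 rows → {A,C} = (391, W97), (391, W97), (391, W97), (391, W97) ✓
(B=h, D=51): 3 rows → {A,C} = (373, W36), (373, W36), (373, W36) ✓
Every {B, D} value is associated with a single {A, C} value, so {B, D} -> {A, C} holds.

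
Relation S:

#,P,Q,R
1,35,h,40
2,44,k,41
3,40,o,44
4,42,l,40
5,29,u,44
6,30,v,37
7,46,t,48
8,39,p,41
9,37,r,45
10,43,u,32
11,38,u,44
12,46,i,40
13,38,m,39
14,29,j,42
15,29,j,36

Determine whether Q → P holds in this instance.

No

Q=h: row 1 → P = 35 ✓
Q=k: row 2 → P = 44 ✓
Q=o: row 3 → P = 40 ✓
Q=l: row 4 → P = 42 ✓
Q=u: rows 5, 10, 11 → P takes values {29, 43, 38} — violation
Q=v: row 6 → P = 30 ✓
Q=t: row 7 → P = 46 ✓
Q=p: row 8 → P = 39 ✓
Q=r: row 9 → P = 37 ✓
Q=i: row 12 → P = 46 ✓
Q=m: row 13 → P = 38 ✓
Q=j: rows 14, 15 → P = 29, 29 ✓
Two rows agree on Q but differ on P, so Q → P does not hold.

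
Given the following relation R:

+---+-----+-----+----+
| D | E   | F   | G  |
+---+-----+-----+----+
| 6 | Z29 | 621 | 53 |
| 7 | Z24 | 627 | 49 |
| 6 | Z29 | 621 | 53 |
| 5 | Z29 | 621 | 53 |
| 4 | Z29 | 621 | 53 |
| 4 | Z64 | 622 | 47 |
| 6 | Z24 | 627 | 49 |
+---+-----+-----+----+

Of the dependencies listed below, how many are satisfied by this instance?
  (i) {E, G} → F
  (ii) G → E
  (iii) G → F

(i) {E, G} → F: every LHS value maps to a single RHS value — holds.
(ii) G → E: every LHS value maps to a single RHS value — holds.
(iii) G → F: every LHS value maps to a single RHS value — holds.
3 of the 3 dependencies hold.

3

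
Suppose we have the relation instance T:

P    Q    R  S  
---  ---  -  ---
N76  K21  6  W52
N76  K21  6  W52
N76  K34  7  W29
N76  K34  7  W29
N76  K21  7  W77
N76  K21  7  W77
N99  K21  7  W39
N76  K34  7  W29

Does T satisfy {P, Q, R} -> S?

Yes

(P=N76, Q=K21, R=6): 2 rows → S = W52, W52 ✓
(P=N76, Q=K34, R=7): 3 rows → S = W29, W29, W29 ✓
(P=N76, Q=K21, R=7): 2 rows → S = W77, W77 ✓
(P=N99, Q=K21, R=7): 1 row → S = W39 ✓
Every {P, Q, R} value is associated with a single S value, so {P, Q, R} -> S holds.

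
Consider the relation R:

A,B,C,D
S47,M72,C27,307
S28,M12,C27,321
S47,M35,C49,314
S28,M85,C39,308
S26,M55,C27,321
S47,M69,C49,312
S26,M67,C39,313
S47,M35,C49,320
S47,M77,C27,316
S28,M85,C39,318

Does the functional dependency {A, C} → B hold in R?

No

(A=S47, C=C27): 2 rows → B takes values {M72, M77} — violation
(A=S28, C=C27): 1 row → B = M12 ✓
(A=S47, C=C49): 3 rows → B takes values {M35, M69} — violation
(A=S28, C=C39): 2 rows → B = M85, M85 ✓
(A=S26, C=C27): 1 row → B = M55 ✓
(A=S26, C=C39): 1 row → B = M67 ✓
Two rows agree on {A, C} but differ on B, so {A, C} → B does not hold.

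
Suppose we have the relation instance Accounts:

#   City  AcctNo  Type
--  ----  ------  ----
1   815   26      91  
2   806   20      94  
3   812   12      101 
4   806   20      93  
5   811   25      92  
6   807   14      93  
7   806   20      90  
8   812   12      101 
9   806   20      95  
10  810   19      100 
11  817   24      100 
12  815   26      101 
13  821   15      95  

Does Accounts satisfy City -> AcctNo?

Yes

City=815: rows 1, 12 → AcctNo = 26, 26 ✓
City=806: rows 2, 4, 7, 9 → AcctNo = 20, 20, 20, 20 ✓
City=812: rows 3, 8 → AcctNo = 12, 12 ✓
City=811: row 5 → AcctNo = 25 ✓
City=807: row 6 → AcctNo = 14 ✓
City=810: row 10 → AcctNo = 19 ✓
City=817: row 11 → AcctNo = 24 ✓
City=821: row 13 → AcctNo = 15 ✓
Every City value is associated with a single AcctNo value, so City -> AcctNo holds.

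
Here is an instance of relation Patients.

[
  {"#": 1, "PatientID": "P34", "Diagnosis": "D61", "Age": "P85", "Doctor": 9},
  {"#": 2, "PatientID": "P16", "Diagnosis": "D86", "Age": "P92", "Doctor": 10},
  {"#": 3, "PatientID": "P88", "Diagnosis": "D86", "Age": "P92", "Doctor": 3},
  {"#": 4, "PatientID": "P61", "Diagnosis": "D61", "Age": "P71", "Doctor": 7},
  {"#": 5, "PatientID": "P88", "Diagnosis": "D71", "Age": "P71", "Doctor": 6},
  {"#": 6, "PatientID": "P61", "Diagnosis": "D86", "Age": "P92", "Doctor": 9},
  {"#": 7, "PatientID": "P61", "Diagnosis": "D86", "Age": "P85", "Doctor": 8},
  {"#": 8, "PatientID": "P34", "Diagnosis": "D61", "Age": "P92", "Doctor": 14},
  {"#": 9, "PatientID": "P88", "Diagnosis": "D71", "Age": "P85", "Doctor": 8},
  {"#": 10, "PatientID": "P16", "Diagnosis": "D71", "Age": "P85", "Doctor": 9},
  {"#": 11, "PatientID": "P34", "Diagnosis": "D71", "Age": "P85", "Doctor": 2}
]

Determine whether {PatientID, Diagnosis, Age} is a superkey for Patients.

All 11 rows have distinct {PatientID, Diagnosis, Age} values, so {PatientID, Diagnosis, Age} → (all attributes) holds and {PatientID, Diagnosis, Age} is a superkey.

Yes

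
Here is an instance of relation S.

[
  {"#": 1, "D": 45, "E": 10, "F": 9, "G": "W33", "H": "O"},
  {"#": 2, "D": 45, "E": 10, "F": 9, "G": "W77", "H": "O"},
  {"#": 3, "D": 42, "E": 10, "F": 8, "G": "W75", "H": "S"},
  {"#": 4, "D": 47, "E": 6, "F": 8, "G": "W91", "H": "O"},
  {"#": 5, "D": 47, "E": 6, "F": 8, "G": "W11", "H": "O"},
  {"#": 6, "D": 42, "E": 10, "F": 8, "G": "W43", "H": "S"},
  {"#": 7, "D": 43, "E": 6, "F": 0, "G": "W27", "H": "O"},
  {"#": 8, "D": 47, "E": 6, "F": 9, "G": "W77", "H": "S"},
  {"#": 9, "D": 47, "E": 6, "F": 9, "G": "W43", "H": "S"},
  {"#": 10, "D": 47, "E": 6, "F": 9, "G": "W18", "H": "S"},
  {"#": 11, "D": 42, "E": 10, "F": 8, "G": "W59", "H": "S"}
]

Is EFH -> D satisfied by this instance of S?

Yes

(E=10, F=9, H=O): rows 1, 2 → D = 45, 45 ✓
(E=10, F=8, H=S): rows 3, 6, 11 → D = 42, 42, 42 ✓
(E=6, F=8, H=O): rows 4, 5 → D = 47, 47 ✓
(E=6, F=0, H=O): row 7 → D = 43 ✓
(E=6, F=9, H=S): rows 8, 9, 10 → D = 47, 47, 47 ✓
Every EFH value is associated with a single D value, so EFH -> D holds.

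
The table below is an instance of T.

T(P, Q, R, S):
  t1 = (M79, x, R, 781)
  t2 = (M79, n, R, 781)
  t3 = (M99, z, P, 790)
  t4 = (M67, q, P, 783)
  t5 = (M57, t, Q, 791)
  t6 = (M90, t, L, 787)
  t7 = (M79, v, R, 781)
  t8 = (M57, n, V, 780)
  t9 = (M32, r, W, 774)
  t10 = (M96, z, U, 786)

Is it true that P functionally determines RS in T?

No

P=M79: rows 1, 2, 7 → {R,S} = (R, 781), (R, 781), (R, 781) ✓
P=M99: row 3 → {R,S} = (P, 790) ✓
P=M67: row 4 → {R,S} = (P, 783) ✓
P=M57: rows 5, 8 → {R,S} takes values {(Q, 791), (V, 780)} — violation
P=M90: row 6 → {R,S} = (L, 787) ✓
P=M32: row 9 → {R,S} = (W, 774) ✓
P=M96: row 10 → {R,S} = (U, 786) ✓
Two rows agree on P but differ on RS, so P -> RS does not hold.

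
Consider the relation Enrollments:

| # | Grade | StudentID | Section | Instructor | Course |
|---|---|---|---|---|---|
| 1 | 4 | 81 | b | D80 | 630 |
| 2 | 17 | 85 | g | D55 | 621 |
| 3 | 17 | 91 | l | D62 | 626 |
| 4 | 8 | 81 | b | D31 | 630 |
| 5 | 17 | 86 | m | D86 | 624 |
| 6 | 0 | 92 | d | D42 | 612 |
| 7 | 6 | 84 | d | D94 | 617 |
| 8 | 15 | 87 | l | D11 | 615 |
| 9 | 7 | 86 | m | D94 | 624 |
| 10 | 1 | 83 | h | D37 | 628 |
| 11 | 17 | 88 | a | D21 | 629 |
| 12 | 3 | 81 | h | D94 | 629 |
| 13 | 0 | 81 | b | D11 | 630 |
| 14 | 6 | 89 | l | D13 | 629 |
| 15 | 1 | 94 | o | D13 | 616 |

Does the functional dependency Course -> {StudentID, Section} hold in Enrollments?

No

Course=630: rows 1, 4, 13 → {StudentID,Section} = (81, b), (81, b), (81, b) ✓
Course=621: row 2 → {StudentID,Section} = (85, g) ✓
Course=626: row 3 → {StudentID,Section} = (91, l) ✓
Course=624: rows 5, 9 → {StudentID,Section} = (86, m), (86, m) ✓
Course=612: row 6 → {StudentID,Section} = (92, d) ✓
Course=617: row 7 → {StudentID,Section} = (84, d) ✓
Course=615: row 8 → {StudentID,Section} = (87, l) ✓
Course=628: row 10 → {StudentID,Section} = (83, h) ✓
Course=629: rows 11, 12, 14 → {StudentID,Section} takes values {(88, a), (81, h), (89, l)} — violation
Course=616: row 15 → {StudentID,Section} = (94, o) ✓
Two rows agree on Course but differ on {StudentID, Section}, so Course -> {StudentID, Section} does not hold.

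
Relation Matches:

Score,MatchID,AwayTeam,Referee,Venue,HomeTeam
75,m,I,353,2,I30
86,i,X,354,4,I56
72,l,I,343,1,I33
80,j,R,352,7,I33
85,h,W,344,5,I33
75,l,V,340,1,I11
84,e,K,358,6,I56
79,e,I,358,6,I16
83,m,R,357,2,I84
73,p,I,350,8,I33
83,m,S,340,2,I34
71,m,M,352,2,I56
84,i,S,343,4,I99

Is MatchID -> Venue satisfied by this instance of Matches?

MatchID=m: 4 rows → Venue = 2, 2, 2, 2 ✓
MatchID=i: 2 rows → Venue = 4, 4 ✓
MatchID=l: 2 rows → Venue = 1, 1 ✓
MatchID=j: 1 row → Venue = 7 ✓
MatchID=h: 1 row → Venue = 5 ✓
MatchID=e: 2 rows → Venue = 6, 6 ✓
MatchID=p: 1 row → Venue = 8 ✓
Every MatchID value is associated with a single Venue value, so MatchID -> Venue holds.

Yes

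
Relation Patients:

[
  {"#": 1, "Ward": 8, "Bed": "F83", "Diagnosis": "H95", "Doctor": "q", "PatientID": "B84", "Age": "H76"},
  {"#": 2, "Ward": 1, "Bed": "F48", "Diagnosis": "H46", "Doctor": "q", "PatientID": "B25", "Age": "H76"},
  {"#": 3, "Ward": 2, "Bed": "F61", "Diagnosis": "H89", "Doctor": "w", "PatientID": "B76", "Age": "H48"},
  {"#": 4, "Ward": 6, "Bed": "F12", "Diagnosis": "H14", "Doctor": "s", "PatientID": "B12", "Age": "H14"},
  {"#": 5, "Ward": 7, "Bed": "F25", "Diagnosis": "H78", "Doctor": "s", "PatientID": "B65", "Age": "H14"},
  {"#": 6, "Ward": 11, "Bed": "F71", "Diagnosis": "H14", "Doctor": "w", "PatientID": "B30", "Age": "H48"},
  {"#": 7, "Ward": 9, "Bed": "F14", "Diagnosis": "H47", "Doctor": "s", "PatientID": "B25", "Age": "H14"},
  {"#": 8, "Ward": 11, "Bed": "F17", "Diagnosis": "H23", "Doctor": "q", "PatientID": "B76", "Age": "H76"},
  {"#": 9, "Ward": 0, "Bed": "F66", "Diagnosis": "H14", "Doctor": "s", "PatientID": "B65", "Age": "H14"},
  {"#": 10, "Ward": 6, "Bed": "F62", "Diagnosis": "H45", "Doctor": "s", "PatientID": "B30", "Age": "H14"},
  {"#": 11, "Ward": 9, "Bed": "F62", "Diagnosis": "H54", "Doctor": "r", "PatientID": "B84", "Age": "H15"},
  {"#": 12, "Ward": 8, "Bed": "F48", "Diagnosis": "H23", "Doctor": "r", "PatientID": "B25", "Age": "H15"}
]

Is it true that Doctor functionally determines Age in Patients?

Doctor=q: rows 1, 2, 8 → Age = H76, H76, H76 ✓
Doctor=w: rows 3, 6 → Age = H48, H48 ✓
Doctor=s: rows 4, 5, 7, 9, 10 → Age = H14, H14, H14, H14, H14 ✓
Doctor=r: rows 11, 12 → Age = H15, H15 ✓
Every Doctor value is associated with a single Age value, so Doctor -> Age holds.

Yes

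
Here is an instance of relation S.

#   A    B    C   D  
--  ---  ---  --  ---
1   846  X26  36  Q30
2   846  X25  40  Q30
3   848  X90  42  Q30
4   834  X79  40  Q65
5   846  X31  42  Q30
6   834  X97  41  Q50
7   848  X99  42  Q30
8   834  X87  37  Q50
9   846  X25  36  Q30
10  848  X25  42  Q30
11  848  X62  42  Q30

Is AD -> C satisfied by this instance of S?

(A=846, D=Q30): rows 1, 2, 5, 9 → C takes values {36, 40, 42} — violation
(A=848, D=Q30): rows 3, 7, 10, 11 → C = 42, 42, 42, 42 ✓
(A=834, D=Q65): row 4 → C = 40 ✓
(A=834, D=Q50): rows 6, 8 → C takes values {41, 37} — violation
Two rows agree on AD but differ on C, so AD -> C does not hold.

No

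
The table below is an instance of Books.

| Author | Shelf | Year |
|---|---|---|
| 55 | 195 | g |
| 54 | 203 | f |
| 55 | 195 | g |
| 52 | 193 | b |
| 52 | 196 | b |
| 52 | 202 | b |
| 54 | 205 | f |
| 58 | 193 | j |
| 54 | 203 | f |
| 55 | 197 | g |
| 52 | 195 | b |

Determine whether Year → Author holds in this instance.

Year=g: 3 rows → Author = 55, 55, 55 ✓
Year=f: 3 rows → Author = 54, 54, 54 ✓
Year=b: 4 rows → Author = 52, 52, 52, 52 ✓
Year=j: 1 row → Author = 58 ✓
Every Year value is associated with a single Author value, so Year → Author holds.

Yes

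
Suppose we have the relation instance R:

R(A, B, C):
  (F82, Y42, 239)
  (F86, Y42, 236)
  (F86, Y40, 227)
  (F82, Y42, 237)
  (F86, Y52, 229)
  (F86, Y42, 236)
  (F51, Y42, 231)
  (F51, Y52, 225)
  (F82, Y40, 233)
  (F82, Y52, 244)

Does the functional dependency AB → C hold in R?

(A=F82, B=Y42): 2 rows → C takes values {239, 237} — violation
(A=F86, B=Y42): 2 rows → C = 236, 236 ✓
(A=F86, B=Y40): 1 row → C = 227 ✓
(A=F86, B=Y52): 1 row → C = 229 ✓
(A=F51, B=Y42): 1 row → C = 231 ✓
(A=F51, B=Y52): 1 row → C = 225 ✓
(A=F82, B=Y40): 1 row → C = 233 ✓
(A=F82, B=Y52): 1 row → C = 244 ✓
Two rows agree on AB but differ on C, so AB → C does not hold.

No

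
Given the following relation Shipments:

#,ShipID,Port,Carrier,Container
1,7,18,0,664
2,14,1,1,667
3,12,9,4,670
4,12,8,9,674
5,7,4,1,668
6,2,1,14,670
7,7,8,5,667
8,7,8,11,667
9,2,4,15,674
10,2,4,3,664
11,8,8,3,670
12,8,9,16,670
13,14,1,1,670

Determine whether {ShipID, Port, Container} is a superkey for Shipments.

Rows 7 and 8 have the same {ShipID, Port, Container} value (ShipID=7, Port=8, Container=667) but are distinct tuples, so {ShipID, Port, Container} does not determine every attribute — not a superkey.

No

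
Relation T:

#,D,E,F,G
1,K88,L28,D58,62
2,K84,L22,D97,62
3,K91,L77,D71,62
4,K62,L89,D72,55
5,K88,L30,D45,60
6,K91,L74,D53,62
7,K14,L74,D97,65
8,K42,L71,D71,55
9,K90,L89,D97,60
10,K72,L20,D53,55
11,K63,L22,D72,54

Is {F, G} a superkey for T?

Yes

All 11 rows have distinct {F, G} values, so {F, G} → (all attributes) holds and {F, G} is a superkey.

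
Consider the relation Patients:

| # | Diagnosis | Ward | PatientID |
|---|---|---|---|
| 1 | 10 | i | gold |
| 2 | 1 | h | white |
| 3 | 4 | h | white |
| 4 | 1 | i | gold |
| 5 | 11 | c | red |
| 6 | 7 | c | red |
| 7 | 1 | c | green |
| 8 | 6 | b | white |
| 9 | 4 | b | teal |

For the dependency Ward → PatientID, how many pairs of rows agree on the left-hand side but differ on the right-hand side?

Ward=i: all 2 rows agree on PatientID — 0 pairs.
Ward=h: all 2 rows agree on PatientID — 0 pairs.
Ward=c: violating pairs (5,7), (6,7) — 2 pairs.
Ward=b: violating pairs (8,9) — 1 pair.

3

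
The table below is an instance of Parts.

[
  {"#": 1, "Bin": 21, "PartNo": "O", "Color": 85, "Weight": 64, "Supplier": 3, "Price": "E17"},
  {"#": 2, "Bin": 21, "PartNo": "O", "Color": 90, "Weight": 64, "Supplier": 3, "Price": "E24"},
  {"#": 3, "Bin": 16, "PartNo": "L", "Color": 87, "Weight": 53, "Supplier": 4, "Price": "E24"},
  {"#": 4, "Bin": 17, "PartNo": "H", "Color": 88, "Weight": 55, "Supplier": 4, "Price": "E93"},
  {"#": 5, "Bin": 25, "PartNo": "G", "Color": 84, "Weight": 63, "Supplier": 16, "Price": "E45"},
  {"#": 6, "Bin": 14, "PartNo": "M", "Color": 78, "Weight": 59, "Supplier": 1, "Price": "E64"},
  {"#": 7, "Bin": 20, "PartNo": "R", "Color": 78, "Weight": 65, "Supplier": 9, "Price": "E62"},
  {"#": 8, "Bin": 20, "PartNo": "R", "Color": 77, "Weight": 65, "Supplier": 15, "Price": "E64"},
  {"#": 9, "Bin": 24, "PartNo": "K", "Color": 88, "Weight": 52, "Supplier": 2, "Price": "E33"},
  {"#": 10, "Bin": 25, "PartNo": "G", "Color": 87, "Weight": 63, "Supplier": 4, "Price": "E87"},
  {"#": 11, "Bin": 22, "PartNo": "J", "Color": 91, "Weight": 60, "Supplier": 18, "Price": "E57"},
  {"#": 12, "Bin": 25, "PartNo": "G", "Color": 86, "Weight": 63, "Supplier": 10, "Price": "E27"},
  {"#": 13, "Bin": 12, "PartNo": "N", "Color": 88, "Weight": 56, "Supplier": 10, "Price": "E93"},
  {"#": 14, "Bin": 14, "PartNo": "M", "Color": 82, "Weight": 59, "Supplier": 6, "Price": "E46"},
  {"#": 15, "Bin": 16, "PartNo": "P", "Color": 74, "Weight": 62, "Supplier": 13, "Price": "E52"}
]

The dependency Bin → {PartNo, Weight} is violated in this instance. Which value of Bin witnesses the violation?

16

Bin=21: rows 1, 2 → {PartNo,Weight} = (O, 64), (O, 64) ✓
Bin=16: rows 3, 15 → {PartNo,Weight} takes values {(L, 53), (P, 62)} — violation
Bin=17: row 4 → {PartNo,Weight} = (H, 55) ✓
Bin=25: rows 5, 10, 12 → {PartNo,Weight} = (G, 63), (G, 63), (G, 63) ✓
Bin=14: rows 6, 14 → {PartNo,Weight} = (M, 59), (M, 59) ✓
Bin=20: rows 7, 8 → {PartNo,Weight} = (R, 65), (R, 65) ✓
Bin=24: row 9 → {PartNo,Weight} = (K, 52) ✓
Bin=22: row 11 → {PartNo,Weight} = (J, 60) ✓
Bin=12: row 13 → {PartNo,Weight} = (N, 56) ✓
The only Bin value with inconsistent RHS is Bin=16.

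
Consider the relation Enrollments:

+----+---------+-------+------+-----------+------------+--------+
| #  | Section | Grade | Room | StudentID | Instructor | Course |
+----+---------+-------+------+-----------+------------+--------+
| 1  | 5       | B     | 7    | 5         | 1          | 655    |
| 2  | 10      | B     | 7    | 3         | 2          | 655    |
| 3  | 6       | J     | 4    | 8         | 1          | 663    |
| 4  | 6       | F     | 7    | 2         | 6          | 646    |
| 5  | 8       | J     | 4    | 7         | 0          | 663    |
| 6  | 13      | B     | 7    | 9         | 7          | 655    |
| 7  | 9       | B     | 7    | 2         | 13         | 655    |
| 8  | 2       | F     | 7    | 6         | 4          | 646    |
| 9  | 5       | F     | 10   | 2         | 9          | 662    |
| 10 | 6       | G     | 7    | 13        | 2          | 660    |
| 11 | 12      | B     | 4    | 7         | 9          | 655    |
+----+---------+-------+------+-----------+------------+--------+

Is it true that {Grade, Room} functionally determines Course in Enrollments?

(Grade=B, Room=7): rows 1, 2, 6, 7 → Course = 655, 655, 655, 655 ✓
(Grade=J, Room=4): rows 3, 5 → Course = 663, 663 ✓
(Grade=F, Room=7): rows 4, 8 → Course = 646, 646 ✓
(Grade=F, Room=10): row 9 → Course = 662 ✓
(Grade=G, Room=7): row 10 → Course = 660 ✓
(Grade=B, Room=4): row 11 → Course = 655 ✓
Every {Grade, Room} value is associated with a single Course value, so {Grade, Room} → Course holds.

Yes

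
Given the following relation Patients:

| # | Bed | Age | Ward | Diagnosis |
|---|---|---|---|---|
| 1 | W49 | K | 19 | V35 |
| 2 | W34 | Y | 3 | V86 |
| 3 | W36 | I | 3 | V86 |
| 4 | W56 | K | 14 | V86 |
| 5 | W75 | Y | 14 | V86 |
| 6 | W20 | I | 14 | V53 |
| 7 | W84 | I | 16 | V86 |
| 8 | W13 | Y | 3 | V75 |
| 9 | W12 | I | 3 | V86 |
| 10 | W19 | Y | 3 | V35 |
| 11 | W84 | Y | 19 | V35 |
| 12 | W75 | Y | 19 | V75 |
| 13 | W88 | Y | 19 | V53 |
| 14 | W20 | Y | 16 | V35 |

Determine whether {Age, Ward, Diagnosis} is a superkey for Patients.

Rows 3 and 9 have the same {Age, Ward, Diagnosis} value (Age=I, Ward=3, Diagnosis=V86) but are distinct tuples, so {Age, Ward, Diagnosis} does not determine every attribute — not a superkey.

No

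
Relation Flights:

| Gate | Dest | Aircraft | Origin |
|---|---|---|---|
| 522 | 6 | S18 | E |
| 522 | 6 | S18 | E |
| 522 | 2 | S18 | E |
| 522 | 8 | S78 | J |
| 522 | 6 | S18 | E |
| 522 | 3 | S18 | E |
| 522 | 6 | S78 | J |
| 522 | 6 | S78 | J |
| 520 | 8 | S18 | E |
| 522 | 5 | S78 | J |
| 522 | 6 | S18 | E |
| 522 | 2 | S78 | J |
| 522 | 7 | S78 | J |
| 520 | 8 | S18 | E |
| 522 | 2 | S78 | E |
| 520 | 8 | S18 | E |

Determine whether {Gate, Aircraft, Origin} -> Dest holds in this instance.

No

(Gate=522, Aircraft=S18, Origin=E): 6 rows → Dest takes values {6, 2, 3} — violation
(Gate=522, Aircraft=S78, Origin=J): 6 rows → Dest takes values {8, 6, 5, 2, 7} — violation
(Gate=520, Aircraft=S18, Origin=E): 3 rows → Dest = 8, 8, 8 ✓
(Gate=522, Aircraft=S78, Origin=E): 1 row → Dest = 2 ✓
Two rows agree on {Gate, Aircraft, Origin} but differ on Dest, so {Gate, Aircraft, Origin} -> Dest does not hold.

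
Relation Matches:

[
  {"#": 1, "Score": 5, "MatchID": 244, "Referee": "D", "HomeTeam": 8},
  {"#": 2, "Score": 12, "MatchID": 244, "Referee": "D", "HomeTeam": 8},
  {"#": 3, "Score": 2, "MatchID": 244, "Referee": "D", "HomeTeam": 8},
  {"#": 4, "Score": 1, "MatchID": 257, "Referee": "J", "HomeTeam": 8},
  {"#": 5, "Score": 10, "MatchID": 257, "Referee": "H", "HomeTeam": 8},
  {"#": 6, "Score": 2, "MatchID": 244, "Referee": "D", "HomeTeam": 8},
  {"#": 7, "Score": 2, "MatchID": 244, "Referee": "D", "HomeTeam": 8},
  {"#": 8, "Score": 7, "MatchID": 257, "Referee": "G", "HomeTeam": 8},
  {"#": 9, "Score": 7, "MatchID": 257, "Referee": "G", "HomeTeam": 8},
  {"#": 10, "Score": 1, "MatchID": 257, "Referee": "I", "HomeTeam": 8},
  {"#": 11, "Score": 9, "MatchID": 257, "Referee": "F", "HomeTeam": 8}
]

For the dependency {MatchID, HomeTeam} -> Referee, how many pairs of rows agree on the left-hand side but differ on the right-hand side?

(MatchID=244, HomeTeam=8): all 5 rows agree on Referee — 0 pairs.
(MatchID=257, HomeTeam=8): violating pairs (4,5), (4,8), (4,9), (4,10), (4,11), (5,8), (5,9), (5,10), (5,11), (8,10), (8,11), (9,10), (9,11), (10,11) — 14 pairs.

14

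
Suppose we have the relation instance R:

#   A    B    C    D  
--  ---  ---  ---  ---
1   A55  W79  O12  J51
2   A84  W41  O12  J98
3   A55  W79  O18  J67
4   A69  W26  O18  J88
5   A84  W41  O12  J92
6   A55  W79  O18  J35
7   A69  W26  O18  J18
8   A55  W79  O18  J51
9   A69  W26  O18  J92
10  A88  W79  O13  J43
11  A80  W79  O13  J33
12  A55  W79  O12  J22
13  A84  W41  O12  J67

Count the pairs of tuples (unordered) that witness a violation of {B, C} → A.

(B=W79, C=O12): all 2 rows agree on A — 0 pairs.
(B=W41, C=O12): all 3 rows agree on A — 0 pairs.
(B=W79, C=O18): all 3 rows agree on A — 0 pairs.
(B=W26, C=O18): all 3 rows agree on A — 0 pairs.
(B=W79, C=O13): violating pairs (10,11) — 1 pair.

1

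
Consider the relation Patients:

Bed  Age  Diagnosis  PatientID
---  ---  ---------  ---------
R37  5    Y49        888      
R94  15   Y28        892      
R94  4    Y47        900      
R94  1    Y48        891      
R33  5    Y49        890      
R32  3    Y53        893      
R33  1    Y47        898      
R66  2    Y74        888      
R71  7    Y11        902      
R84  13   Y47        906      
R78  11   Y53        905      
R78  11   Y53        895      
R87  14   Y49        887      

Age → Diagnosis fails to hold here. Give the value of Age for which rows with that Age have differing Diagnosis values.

Age=5: 2 rows → Diagnosis = Y49, Y49 ✓
Age=15: 1 row → Diagnosis = Y28 ✓
Age=4: 1 row → Diagnosis = Y47 ✓
Age=1: 2 rows → Diagnosis takes values {Y48, Y47} — violation
Age=3: 1 row → Diagnosis = Y53 ✓
Age=2: 1 row → Diagnosis = Y74 ✓
Age=7: 1 row → Diagnosis = Y11 ✓
Age=13: 1 row → Diagnosis = Y47 ✓
Age=11: 2 rows → Diagnosis = Y53, Y53 ✓
Age=14: 1 row → Diagnosis = Y49 ✓
The only Age value with inconsistent Diagnosis is Age=1.

1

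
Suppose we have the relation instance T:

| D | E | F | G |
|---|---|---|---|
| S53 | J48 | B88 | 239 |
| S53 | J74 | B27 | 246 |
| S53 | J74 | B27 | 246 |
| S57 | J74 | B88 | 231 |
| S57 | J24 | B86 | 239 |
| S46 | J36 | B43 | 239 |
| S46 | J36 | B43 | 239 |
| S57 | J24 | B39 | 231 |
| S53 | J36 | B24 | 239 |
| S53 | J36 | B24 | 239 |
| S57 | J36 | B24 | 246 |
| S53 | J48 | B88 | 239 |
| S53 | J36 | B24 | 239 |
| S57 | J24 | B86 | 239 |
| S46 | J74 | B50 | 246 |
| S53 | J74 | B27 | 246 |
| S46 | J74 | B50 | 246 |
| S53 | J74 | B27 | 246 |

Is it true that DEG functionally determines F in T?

Yes

(D=S53, E=J48, G=239): 2 rows → F = B88, B88 ✓
(D=S53, E=J74, G=246): 4 rows → F = B27, B27, B27, B27 ✓
(D=S57, E=J74, G=231): 1 row → F = B88 ✓
(D=S57, E=J24, G=239): 2 rows → F = B86, B86 ✓
(D=S46, E=J36, G=239): 2 rows → F = B43, B43 ✓
(D=S57, E=J24, G=231): 1 row → F = B39 ✓
(D=S53, E=J36, G=239): 3 rows → F = B24, B24, B24 ✓
(D=S57, E=J36, G=246): 1 row → F = B24 ✓
(D=S46, E=J74, G=246): 2 rows → F = B50, B50 ✓
Every DEG value is associated with a single F value, so DEG → F holds.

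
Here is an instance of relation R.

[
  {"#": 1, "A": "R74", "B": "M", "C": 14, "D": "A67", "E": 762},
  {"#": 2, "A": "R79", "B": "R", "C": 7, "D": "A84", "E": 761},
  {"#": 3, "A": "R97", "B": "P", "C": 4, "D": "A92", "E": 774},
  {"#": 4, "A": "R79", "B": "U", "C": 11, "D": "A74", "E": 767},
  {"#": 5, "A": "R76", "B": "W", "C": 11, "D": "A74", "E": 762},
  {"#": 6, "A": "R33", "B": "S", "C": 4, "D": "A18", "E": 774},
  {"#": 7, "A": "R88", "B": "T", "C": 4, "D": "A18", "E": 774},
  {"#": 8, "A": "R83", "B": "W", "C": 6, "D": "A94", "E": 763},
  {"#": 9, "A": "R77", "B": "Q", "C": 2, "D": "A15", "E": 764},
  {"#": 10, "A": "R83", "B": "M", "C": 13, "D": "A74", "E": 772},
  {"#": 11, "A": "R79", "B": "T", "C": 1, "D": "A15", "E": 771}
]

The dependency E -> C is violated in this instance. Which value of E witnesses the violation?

762

E=762: rows 1, 5 → C takes values {14, 11} — violation
E=761: row 2 → C = 7 ✓
E=774: rows 3, 6, 7 → C = 4, 4, 4 ✓
E=767: row 4 → C = 11 ✓
E=763: row 8 → C = 6 ✓
E=764: row 9 → C = 2 ✓
E=772: row 10 → C = 13 ✓
E=771: row 11 → C = 1 ✓
The only E value with inconsistent C is E=762.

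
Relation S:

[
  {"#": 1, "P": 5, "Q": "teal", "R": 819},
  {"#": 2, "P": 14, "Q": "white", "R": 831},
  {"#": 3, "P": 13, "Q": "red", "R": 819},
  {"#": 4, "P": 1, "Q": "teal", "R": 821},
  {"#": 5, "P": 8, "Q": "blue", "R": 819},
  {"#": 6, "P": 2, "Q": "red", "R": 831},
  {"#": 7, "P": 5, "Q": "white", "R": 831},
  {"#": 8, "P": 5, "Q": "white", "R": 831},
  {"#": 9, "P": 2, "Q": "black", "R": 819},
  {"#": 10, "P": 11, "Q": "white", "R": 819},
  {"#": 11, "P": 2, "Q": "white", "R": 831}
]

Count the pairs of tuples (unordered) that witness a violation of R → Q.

R=819: violating pairs (1,3), (1,5), (1,9), (1,10), (3,5), (3,9), (3,10), (5,9), (5,10), (9,10) — 10 pairs.
R=831: violating pairs (2,6), (6,7), (6,8), (6,11) — 4 pairs.

14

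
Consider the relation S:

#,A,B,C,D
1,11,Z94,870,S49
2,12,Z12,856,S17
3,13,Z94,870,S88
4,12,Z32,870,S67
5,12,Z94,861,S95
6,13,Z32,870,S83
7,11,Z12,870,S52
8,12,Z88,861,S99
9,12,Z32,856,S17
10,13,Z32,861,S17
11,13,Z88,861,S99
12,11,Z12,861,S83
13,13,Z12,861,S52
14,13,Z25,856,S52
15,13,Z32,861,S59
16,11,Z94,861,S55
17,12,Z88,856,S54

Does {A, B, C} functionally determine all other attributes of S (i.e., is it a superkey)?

No

Rows 10 and 15 have the same {A, B, C} value (A=13, B=Z32, C=861) but are distinct tuples, so {A, B, C} does not determine every attribute — not a superkey.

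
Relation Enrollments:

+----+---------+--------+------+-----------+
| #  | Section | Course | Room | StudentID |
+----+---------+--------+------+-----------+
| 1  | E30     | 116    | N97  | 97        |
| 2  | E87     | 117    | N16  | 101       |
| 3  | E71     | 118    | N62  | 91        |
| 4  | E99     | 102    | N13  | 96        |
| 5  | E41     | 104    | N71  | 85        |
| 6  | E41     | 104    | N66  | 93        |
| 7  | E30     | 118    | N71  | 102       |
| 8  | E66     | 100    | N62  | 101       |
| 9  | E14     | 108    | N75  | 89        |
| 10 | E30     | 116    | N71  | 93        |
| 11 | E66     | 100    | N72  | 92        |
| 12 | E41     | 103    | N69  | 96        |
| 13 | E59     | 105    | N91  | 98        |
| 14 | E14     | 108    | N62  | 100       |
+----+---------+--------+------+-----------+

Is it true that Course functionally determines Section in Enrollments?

Course=116: rows 1, 10 → Section = E30, E30 ✓
Course=117: row 2 → Section = E87 ✓
Course=118: rows 3, 7 → Section takes values {E71, E30} — violation
Course=102: row 4 → Section = E99 ✓
Course=104: rows 5, 6 → Section = E41, E41 ✓
Course=100: rows 8, 11 → Section = E66, E66 ✓
Course=108: rows 9, 14 → Section = E14, E14 ✓
Course=103: row 12 → Section = E41 ✓
Course=105: row 13 → Section = E59 ✓
Two rows agree on Course but differ on Section, so Course → Section does not hold.

No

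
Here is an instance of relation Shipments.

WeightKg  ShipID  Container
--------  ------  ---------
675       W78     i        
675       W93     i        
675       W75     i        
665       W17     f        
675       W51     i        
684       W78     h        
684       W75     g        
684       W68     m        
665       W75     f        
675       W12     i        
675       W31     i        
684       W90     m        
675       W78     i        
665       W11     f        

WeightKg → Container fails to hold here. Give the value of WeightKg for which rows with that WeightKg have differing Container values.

684

WeightKg=675: 7 rows → Container = i, i, i, i, i, i, i ✓
WeightKg=665: 3 rows → Container = f, f, f ✓
WeightKg=684: 4 rows → Container takes values {h, g, m} — violation
The only WeightKg value with inconsistent Container is WeightKg=684.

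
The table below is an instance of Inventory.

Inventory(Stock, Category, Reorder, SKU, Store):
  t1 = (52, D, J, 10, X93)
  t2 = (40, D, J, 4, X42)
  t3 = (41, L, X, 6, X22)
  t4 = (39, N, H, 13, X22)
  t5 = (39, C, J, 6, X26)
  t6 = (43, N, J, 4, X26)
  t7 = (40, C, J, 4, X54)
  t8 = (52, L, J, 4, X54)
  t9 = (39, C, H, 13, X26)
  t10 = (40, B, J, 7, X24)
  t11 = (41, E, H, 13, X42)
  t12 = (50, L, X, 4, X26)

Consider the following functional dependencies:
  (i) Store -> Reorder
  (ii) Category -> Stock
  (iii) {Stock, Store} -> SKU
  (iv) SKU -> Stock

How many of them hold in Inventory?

0

(i) Store -> Reorder: Store=X42: rows 2, 11 → Reorder takes values {J, H} — violation; Store=X22: rows 3, 4 → Reorder takes values {X, H} — violation; Store=X26: rows 5, 6, 9, 12 → Reorder takes values {J, H, X} — violation — fails.
(ii) Category -> Stock: Category=D: rows 1, 2 → Stock takes values {52, 40} — violation; Category=L: rows 3, 8, 12 → Stock takes values {41, 52, 50} — violation; Category=N: rows 4, 6 → Stock takes values {39, 43} — violation; Category=C: rows 5, 7, 9 → Stock takes values {39, 40} — violation — fails.
(iii) {Stock, Store} -> SKU: (Stock=39, Store=X26): rows 5, 9 → SKU takes values {6, 13} — violation — fails.
(iv) SKU -> Stock: SKU=4: rows 2, 6, 7, 8, 12 → Stock takes values {40, 43, 52, 50} — violation; SKU=6: rows 3, 5 → Stock takes values {41, 39} — violation; SKU=13: rows 4, 9, 11 → Stock takes values {39, 41} — violation — fails.
None of the 4 dependencies hold.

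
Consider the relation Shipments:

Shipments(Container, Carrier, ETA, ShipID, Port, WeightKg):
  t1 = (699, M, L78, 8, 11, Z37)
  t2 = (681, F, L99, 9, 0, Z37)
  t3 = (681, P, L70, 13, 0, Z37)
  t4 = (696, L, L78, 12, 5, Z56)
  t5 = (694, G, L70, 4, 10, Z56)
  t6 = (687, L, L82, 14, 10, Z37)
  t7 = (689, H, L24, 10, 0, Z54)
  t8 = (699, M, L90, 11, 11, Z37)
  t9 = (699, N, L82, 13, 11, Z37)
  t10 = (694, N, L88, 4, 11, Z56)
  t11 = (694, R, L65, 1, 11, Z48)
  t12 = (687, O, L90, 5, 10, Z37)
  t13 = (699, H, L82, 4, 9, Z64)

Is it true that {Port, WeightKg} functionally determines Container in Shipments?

Yes

(Port=11, WeightKg=Z37): rows 1, 8, 9 → Container = 699, 699, 699 ✓
(Port=0, WeightKg=Z37): rows 2, 3 → Container = 681, 681 ✓
(Port=5, WeightKg=Z56): row 4 → Container = 696 ✓
(Port=10, WeightKg=Z56): row 5 → Container = 694 ✓
(Port=10, WeightKg=Z37): rows 6, 12 → Container = 687, 687 ✓
(Port=0, WeightKg=Z54): row 7 → Container = 689 ✓
(Port=11, WeightKg=Z56): row 10 → Container = 694 ✓
(Port=11, WeightKg=Z48): row 11 → Container = 694 ✓
(Port=9, WeightKg=Z64): row 13 → Container = 699 ✓
Every {Port, WeightKg} value is associated with a single Container value, so {Port, WeightKg} -> Container holds.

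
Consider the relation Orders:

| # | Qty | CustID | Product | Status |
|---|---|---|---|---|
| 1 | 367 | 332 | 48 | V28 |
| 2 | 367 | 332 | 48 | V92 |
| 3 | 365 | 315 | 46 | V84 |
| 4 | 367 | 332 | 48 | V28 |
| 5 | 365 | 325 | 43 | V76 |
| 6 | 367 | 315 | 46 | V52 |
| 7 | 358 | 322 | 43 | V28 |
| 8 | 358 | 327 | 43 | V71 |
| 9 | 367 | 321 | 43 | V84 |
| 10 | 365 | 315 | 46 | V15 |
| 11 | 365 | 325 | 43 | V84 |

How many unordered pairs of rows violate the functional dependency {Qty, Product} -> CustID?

(Qty=367, Product=48): all 3 rows agree on CustID — 0 pairs.
(Qty=365, Product=46): all 2 rows agree on CustID — 0 pairs.
(Qty=365, Product=43): all 2 rows agree on CustID — 0 pairs.
(Qty=358, Product=43): violating pairs (7,8) — 1 pair.

1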